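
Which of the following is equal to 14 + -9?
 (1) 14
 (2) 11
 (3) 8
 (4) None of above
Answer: 4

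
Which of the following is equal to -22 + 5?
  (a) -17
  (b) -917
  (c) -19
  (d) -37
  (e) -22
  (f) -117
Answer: a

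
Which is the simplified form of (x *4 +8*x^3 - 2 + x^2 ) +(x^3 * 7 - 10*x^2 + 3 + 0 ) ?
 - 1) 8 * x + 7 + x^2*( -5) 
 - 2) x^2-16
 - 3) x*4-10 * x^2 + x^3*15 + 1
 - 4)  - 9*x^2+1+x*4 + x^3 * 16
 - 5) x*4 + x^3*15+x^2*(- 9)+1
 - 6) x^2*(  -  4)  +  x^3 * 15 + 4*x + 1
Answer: 5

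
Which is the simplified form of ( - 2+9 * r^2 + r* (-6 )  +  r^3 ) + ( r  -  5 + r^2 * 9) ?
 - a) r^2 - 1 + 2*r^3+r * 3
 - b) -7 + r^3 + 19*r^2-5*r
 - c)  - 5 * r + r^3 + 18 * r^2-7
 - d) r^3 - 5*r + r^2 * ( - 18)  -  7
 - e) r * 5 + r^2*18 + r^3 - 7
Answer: c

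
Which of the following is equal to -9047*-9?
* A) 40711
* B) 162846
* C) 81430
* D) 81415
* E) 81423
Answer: E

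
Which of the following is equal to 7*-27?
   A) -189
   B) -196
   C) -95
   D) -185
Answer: A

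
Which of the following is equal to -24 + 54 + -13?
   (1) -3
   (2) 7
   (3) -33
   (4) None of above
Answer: 4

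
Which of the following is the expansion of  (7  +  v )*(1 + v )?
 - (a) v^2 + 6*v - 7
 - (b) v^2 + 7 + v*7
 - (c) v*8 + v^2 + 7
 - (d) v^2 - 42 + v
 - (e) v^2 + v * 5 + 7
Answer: c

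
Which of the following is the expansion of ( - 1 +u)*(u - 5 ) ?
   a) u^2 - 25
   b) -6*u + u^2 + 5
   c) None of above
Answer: b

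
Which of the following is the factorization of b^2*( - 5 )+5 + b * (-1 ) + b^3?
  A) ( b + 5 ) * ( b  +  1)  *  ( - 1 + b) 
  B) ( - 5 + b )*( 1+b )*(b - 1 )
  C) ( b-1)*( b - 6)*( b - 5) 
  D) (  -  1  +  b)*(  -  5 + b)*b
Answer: B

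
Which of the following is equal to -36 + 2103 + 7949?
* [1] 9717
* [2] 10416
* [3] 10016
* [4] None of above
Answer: 3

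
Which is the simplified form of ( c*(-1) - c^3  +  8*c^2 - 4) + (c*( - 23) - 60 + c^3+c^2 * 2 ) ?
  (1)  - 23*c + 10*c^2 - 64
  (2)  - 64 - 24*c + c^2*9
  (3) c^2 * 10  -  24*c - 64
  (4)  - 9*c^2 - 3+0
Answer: 3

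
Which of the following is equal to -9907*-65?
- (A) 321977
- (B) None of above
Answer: B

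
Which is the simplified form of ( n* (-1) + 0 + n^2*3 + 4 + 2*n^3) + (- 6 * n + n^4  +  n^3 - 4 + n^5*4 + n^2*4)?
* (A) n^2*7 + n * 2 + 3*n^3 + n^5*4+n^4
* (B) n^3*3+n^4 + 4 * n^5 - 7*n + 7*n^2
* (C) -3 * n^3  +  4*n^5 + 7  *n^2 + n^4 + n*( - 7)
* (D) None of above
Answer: B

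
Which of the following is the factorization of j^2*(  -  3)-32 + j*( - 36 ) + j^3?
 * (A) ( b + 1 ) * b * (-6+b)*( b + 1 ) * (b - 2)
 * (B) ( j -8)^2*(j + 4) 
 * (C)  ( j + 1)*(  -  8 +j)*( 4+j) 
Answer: C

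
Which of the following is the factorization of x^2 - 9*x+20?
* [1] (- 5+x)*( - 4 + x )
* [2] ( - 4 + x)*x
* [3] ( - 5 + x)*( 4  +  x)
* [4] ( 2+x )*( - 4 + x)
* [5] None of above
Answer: 1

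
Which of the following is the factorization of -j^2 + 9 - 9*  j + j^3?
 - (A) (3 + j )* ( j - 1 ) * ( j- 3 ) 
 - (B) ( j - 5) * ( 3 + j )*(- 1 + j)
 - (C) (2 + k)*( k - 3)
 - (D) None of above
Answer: A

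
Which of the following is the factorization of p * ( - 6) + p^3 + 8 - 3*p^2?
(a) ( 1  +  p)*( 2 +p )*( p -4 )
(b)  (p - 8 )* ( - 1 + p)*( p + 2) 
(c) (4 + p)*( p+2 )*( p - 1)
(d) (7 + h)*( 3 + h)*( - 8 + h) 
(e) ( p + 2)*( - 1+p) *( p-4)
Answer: e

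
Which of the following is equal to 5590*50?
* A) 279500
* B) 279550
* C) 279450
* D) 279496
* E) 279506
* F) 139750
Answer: A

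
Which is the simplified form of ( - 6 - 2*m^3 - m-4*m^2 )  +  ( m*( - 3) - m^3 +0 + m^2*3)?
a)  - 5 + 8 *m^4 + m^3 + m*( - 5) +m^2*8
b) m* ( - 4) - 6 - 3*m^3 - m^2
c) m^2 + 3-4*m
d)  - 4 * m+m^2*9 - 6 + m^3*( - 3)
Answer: b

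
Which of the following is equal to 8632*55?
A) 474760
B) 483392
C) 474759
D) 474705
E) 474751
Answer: A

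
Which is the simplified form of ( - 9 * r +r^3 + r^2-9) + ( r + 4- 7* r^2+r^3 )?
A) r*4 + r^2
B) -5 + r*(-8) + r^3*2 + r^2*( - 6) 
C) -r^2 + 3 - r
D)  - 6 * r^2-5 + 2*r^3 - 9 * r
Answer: B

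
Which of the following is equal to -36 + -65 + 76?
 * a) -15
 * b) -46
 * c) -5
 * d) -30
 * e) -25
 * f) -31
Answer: e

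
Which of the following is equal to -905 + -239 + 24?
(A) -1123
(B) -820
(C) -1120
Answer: C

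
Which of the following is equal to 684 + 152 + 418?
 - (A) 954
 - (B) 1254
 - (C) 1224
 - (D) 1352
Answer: B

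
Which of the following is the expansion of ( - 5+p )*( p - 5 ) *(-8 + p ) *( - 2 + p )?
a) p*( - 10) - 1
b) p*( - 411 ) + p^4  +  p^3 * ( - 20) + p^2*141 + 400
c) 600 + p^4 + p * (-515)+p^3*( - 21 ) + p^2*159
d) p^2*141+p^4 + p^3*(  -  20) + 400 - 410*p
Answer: d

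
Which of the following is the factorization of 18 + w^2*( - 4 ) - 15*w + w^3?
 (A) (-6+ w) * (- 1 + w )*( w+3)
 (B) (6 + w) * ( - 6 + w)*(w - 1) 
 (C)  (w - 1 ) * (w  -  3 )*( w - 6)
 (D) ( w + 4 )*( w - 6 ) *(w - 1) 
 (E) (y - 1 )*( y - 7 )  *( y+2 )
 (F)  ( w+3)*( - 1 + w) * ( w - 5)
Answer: A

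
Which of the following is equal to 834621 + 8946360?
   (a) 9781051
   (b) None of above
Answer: b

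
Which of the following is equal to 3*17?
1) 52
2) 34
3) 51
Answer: 3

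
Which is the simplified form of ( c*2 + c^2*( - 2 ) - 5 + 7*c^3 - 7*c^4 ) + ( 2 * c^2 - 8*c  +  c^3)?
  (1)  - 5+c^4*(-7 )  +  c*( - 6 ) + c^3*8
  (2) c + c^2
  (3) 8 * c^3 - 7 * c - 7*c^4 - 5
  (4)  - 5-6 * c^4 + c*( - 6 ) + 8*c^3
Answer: 1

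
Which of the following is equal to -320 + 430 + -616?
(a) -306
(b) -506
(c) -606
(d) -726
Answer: b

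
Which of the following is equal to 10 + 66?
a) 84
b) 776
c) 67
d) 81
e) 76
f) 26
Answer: e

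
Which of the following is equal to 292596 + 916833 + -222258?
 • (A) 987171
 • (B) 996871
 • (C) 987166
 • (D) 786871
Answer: A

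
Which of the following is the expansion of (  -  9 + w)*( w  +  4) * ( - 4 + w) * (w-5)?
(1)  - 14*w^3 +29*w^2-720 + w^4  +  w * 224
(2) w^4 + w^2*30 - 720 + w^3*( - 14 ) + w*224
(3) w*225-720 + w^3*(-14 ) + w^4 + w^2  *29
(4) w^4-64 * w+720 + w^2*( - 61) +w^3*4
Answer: 1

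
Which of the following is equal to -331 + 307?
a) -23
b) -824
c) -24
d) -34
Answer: c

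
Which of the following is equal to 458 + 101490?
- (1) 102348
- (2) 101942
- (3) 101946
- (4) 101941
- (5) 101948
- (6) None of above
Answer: 5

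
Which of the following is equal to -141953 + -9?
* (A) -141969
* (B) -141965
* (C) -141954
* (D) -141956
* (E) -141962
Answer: E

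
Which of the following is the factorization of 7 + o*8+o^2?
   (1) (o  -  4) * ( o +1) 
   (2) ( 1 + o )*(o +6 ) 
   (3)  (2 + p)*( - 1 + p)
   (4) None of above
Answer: 4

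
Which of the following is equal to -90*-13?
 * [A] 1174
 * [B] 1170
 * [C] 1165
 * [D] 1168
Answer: B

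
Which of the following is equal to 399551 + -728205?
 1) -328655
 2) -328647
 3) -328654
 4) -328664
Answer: 3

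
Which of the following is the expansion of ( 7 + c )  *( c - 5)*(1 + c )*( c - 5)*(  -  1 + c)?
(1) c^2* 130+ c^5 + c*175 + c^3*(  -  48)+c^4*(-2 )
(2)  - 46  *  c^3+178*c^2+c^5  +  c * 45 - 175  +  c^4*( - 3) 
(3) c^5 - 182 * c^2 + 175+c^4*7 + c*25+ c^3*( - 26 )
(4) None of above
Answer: 2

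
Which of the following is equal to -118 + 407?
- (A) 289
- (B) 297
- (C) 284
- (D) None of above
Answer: A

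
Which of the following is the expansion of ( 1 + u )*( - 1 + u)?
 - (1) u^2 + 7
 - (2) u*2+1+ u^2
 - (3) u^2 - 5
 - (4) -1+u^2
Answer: 4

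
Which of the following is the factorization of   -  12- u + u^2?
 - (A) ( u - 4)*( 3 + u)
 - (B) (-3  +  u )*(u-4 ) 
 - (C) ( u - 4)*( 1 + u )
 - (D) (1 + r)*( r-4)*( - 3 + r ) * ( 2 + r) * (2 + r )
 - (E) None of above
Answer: A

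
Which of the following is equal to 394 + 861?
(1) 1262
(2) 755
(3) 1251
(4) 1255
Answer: 4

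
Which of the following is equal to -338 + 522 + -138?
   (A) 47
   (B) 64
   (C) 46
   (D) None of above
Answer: C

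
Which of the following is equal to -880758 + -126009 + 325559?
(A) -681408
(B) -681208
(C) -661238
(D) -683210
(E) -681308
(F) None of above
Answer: B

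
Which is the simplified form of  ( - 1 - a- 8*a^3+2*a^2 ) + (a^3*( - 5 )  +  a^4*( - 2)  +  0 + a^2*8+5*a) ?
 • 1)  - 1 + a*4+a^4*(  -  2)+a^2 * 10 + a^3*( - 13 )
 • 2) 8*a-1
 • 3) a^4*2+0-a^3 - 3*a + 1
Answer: 1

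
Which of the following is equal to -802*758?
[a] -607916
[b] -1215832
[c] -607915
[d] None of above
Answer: a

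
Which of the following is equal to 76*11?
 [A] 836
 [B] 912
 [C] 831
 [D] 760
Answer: A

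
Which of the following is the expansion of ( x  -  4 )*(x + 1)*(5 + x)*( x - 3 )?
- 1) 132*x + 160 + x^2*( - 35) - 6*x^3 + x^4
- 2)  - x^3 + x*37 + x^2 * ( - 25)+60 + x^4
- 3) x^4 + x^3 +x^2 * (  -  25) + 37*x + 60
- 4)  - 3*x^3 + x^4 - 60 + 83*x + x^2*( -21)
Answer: 2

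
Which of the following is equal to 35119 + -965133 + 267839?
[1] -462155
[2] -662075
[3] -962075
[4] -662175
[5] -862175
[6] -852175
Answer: 4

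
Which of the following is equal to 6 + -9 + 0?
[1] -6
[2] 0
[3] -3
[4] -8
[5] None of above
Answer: 3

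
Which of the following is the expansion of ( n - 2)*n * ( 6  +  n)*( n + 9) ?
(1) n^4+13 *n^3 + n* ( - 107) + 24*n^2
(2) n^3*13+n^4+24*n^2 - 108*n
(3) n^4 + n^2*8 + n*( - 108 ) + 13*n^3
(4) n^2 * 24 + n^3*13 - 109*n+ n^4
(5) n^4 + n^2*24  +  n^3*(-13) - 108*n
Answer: 2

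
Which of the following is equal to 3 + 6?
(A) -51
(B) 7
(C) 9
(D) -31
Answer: C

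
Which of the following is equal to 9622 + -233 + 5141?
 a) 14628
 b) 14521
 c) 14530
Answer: c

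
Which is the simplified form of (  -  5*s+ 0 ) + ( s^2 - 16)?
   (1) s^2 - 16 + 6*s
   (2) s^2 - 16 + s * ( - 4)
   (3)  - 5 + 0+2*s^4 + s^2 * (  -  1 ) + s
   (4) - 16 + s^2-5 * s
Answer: 4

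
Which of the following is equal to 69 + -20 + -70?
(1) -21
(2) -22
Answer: 1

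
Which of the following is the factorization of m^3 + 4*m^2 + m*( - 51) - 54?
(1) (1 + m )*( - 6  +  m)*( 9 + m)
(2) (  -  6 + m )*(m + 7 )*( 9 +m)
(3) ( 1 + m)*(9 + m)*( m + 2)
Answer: 1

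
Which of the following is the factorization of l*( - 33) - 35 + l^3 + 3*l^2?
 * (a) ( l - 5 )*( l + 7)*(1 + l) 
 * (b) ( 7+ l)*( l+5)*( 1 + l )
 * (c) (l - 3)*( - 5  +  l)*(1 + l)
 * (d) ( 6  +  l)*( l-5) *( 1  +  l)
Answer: a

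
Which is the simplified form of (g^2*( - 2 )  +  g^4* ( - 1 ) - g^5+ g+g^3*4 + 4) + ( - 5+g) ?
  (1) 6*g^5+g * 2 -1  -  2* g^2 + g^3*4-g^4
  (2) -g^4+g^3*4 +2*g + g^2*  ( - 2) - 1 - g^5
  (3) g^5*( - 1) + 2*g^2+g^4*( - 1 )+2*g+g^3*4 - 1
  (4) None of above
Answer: 2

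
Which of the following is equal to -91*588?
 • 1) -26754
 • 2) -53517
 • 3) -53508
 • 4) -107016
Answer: 3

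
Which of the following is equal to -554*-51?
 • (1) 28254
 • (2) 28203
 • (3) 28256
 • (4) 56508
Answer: 1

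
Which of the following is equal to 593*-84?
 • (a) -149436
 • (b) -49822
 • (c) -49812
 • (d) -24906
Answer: c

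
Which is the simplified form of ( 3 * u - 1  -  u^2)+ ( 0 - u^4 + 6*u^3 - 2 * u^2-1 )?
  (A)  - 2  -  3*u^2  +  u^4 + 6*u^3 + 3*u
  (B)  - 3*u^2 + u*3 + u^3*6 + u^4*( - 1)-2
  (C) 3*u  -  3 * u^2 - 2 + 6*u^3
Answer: B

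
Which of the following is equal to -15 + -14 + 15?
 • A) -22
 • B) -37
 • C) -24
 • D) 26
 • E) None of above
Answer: E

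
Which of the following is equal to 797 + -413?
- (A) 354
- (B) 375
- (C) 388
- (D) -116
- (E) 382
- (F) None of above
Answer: F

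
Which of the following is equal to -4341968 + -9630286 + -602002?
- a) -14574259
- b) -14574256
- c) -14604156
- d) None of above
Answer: b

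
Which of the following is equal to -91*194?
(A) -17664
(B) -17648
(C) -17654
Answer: C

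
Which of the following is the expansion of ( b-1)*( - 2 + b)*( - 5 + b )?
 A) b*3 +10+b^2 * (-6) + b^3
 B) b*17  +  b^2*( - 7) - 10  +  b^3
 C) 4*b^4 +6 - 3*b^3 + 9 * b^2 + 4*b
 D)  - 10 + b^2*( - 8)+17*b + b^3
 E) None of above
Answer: D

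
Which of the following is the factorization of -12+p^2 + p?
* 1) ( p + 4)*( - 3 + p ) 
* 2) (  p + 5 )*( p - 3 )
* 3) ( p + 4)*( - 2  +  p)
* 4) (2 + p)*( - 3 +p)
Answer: 1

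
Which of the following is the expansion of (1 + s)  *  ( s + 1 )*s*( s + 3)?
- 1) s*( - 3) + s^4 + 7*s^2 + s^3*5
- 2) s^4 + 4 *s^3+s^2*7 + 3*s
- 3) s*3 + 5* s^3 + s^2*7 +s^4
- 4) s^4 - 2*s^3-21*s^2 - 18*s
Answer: 3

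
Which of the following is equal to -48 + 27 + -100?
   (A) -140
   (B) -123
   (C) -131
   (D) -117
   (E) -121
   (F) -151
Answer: E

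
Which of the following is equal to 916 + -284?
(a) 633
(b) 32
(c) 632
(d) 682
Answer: c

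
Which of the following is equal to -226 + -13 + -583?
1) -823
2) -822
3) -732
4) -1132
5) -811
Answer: 2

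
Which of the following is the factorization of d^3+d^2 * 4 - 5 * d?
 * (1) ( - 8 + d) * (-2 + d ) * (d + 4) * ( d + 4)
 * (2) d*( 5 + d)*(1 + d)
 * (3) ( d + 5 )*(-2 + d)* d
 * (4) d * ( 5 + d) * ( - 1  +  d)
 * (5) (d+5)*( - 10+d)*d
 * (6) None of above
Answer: 4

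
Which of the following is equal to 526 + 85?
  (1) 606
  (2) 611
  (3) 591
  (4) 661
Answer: 2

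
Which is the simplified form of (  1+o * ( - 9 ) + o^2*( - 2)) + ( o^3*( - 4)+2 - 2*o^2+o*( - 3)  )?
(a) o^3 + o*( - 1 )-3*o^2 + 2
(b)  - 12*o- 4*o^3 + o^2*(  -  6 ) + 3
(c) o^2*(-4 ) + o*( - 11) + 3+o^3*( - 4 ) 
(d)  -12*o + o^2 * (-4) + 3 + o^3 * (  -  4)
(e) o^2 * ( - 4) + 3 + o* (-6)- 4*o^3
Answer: d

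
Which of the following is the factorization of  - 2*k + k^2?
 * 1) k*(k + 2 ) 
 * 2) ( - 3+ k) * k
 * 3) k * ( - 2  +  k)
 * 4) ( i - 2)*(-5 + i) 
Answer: 3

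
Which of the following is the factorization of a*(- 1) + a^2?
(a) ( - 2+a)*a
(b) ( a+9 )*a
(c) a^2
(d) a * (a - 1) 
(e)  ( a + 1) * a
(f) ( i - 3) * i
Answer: d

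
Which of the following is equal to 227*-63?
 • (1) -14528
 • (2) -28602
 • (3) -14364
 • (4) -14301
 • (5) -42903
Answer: 4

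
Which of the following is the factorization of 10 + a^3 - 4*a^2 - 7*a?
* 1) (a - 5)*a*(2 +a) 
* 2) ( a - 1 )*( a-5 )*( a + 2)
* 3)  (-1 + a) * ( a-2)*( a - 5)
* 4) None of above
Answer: 2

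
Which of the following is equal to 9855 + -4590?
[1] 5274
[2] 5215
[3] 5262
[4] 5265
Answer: 4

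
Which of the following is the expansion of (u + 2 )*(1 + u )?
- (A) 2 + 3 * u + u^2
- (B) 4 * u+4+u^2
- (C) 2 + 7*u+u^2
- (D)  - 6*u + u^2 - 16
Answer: A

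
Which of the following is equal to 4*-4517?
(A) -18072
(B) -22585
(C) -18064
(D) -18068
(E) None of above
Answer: D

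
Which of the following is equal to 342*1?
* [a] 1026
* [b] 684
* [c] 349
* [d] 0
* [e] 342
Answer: e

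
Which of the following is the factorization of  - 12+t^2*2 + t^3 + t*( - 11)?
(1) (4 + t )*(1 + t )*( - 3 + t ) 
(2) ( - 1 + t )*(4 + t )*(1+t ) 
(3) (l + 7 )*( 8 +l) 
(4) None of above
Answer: 1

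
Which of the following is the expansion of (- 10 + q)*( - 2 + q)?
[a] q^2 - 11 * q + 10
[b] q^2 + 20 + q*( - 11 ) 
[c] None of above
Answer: c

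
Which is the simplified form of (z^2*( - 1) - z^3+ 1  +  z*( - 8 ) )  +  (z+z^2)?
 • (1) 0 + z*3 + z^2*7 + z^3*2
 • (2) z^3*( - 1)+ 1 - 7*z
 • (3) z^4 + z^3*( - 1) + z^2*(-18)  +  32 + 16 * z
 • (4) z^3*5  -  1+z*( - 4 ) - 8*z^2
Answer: 2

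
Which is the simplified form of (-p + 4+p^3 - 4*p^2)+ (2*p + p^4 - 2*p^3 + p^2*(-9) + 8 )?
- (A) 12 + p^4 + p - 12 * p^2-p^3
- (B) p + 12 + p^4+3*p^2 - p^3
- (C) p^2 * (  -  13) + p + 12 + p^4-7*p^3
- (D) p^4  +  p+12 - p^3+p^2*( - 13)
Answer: D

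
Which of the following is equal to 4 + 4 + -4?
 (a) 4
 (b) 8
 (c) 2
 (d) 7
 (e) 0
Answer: a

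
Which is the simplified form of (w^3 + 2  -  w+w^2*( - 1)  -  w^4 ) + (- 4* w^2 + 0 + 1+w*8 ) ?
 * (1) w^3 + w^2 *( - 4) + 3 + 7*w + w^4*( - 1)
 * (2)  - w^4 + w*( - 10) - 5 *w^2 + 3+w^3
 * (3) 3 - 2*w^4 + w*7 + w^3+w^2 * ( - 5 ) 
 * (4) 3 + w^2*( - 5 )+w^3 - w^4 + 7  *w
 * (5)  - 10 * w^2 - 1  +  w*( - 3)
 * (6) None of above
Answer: 4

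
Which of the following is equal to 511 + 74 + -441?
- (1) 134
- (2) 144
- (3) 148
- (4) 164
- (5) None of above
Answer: 2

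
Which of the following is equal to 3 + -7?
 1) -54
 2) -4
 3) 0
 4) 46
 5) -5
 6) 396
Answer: 2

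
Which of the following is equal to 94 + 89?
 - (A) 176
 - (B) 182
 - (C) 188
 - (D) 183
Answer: D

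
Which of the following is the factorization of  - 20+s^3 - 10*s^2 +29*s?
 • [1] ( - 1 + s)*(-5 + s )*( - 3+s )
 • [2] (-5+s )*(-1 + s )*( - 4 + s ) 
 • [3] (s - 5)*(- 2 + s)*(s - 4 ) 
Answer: 2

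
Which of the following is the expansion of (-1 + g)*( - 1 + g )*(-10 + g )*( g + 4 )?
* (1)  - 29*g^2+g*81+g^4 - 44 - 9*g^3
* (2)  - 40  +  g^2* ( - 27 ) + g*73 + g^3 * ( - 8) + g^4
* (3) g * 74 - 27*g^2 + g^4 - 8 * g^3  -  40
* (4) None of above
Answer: 3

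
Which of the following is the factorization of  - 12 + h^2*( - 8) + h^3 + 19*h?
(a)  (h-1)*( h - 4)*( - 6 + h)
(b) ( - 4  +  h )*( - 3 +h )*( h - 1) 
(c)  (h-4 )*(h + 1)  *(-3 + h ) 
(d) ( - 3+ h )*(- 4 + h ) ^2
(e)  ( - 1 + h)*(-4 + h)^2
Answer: b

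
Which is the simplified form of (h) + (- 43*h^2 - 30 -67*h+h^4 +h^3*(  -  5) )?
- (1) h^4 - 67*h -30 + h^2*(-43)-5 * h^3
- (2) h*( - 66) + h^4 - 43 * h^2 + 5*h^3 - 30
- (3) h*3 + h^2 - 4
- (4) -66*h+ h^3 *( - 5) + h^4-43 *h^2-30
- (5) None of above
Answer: 4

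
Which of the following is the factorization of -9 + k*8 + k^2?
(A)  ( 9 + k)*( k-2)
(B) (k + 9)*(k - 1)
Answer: B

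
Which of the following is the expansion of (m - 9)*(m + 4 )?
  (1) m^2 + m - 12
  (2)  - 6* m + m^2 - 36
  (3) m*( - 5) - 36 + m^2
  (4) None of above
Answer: 3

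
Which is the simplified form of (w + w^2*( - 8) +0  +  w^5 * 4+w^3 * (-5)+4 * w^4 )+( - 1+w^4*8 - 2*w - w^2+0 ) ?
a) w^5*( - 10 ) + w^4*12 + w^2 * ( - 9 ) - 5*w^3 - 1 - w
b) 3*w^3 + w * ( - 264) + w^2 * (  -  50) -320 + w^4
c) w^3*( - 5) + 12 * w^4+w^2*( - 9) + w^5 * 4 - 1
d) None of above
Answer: d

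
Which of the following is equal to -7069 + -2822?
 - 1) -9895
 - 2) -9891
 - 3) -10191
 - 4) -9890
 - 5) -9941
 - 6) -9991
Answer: 2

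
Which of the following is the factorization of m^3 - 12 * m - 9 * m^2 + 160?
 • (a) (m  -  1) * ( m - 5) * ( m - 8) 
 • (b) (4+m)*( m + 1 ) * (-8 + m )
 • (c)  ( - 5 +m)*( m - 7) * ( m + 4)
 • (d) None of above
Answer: d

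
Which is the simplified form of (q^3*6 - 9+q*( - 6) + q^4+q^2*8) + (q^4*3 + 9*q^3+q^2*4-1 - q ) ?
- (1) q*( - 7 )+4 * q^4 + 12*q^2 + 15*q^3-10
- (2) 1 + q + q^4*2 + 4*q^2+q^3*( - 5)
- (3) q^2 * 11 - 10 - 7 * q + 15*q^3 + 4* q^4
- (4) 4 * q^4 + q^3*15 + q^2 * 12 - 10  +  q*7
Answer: 1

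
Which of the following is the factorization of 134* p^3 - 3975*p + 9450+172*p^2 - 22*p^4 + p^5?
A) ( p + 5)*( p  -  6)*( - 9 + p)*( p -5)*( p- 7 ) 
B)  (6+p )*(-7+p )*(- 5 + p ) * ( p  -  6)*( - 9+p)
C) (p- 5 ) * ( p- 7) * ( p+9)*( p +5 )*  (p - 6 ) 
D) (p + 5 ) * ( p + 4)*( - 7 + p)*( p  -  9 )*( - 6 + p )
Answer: A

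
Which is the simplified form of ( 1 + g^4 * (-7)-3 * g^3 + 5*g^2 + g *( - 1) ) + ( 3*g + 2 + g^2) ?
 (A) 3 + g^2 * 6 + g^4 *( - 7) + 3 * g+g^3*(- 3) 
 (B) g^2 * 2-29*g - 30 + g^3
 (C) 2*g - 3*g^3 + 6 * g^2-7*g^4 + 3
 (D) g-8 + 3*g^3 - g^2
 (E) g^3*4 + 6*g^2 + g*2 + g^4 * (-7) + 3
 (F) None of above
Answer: C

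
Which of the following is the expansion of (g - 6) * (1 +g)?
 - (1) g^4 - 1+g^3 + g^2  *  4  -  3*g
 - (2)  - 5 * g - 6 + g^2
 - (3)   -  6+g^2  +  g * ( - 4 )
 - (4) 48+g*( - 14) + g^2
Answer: 2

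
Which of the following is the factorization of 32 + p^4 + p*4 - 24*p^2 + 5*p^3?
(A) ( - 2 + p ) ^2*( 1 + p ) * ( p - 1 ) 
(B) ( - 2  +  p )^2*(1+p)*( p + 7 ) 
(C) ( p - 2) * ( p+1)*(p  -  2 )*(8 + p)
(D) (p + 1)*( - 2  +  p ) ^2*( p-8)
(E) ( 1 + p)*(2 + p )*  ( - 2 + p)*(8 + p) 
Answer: C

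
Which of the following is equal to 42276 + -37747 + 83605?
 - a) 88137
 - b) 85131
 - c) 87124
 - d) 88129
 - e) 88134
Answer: e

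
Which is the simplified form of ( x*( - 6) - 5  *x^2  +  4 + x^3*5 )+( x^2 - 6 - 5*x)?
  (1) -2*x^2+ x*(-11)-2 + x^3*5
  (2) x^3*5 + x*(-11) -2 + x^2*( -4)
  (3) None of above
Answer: 2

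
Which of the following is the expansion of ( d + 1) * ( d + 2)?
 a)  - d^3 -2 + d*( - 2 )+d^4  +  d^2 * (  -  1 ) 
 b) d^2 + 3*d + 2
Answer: b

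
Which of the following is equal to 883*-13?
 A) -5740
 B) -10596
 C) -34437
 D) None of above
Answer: D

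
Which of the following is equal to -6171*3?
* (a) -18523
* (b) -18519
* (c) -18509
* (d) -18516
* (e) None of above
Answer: e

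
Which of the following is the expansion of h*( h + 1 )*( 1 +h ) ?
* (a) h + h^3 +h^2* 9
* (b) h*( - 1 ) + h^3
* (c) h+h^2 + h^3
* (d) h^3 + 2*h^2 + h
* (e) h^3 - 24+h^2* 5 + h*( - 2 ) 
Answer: d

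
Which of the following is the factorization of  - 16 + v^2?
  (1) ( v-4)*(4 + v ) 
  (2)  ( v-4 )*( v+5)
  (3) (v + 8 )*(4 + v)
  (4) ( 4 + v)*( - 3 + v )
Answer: 1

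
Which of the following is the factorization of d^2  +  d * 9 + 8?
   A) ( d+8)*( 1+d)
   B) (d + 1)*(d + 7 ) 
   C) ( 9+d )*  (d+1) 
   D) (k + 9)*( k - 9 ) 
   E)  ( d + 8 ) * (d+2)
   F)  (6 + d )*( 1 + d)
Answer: A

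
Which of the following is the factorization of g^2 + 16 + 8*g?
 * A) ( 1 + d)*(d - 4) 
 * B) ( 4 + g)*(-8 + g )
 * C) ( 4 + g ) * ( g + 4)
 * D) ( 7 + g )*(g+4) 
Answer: C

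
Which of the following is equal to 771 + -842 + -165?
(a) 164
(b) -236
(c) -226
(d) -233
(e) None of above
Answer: b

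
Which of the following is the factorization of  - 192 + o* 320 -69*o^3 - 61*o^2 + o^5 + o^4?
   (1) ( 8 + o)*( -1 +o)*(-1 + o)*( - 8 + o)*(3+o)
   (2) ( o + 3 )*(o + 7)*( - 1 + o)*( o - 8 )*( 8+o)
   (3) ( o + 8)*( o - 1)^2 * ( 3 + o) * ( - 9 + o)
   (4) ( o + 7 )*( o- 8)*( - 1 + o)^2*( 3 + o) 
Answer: 1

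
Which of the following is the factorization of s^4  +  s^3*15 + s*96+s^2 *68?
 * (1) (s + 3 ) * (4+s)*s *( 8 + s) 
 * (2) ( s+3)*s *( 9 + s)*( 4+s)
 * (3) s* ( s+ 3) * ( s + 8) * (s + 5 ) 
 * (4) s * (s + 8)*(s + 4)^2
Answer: 1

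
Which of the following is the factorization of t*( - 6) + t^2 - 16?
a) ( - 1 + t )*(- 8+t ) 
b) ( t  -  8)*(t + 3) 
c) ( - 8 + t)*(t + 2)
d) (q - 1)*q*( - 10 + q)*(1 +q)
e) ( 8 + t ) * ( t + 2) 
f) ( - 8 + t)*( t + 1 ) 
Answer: c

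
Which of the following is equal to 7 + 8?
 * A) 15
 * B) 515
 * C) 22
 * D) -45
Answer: A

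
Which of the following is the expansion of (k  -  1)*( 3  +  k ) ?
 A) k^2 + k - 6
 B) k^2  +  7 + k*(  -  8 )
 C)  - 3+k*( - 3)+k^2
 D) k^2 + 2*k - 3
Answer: D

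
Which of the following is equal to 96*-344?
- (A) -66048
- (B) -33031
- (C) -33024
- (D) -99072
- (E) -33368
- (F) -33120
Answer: C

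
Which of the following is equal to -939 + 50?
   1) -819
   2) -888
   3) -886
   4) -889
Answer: 4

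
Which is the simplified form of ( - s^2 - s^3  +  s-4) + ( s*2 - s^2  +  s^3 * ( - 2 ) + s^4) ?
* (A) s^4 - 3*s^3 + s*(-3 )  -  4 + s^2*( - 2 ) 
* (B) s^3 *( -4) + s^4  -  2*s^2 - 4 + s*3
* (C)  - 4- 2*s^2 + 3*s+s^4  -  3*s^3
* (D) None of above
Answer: C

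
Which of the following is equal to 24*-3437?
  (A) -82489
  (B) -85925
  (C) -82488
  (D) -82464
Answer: C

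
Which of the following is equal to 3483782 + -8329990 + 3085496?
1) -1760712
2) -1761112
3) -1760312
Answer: 1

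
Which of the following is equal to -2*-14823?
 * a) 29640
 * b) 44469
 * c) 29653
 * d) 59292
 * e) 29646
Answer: e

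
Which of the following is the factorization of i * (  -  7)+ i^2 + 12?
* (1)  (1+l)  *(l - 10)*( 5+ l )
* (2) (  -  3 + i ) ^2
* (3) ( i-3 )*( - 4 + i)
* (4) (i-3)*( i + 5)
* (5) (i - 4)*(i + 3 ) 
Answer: 3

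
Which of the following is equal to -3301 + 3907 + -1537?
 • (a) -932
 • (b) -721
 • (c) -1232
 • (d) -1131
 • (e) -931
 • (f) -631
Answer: e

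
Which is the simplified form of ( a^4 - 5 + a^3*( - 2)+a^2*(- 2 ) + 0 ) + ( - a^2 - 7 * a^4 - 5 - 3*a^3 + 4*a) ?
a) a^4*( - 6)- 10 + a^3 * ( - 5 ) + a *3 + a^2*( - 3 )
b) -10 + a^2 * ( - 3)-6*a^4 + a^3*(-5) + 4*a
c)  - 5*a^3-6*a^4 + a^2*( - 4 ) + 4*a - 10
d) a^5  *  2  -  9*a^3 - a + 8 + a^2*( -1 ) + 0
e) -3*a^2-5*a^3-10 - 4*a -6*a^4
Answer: b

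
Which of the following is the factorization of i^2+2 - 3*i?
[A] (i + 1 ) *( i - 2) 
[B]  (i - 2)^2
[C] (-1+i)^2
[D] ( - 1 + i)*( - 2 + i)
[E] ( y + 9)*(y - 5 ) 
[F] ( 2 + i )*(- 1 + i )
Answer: D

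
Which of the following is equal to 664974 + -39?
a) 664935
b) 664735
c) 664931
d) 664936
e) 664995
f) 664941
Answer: a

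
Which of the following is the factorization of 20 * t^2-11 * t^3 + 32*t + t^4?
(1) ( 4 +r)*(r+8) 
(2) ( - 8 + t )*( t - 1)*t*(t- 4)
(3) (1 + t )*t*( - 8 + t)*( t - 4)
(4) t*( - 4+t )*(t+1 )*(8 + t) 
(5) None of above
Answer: 3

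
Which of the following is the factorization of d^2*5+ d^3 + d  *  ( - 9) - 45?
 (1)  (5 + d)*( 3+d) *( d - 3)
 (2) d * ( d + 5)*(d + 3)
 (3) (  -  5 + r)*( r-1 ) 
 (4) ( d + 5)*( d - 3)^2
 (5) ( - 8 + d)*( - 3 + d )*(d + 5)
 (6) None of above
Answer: 1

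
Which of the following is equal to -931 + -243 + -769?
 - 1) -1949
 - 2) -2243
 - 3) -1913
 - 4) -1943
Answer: 4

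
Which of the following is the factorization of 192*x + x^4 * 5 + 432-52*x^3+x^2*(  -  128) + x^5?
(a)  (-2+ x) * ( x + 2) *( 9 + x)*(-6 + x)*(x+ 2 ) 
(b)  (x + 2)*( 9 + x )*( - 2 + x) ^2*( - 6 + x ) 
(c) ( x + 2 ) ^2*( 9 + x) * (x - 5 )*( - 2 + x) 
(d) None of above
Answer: a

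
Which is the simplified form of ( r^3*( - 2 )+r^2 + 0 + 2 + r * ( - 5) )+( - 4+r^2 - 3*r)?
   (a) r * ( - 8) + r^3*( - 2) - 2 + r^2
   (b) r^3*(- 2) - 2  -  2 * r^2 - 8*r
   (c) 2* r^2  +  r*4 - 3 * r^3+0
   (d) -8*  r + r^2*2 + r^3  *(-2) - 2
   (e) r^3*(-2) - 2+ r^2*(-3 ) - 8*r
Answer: d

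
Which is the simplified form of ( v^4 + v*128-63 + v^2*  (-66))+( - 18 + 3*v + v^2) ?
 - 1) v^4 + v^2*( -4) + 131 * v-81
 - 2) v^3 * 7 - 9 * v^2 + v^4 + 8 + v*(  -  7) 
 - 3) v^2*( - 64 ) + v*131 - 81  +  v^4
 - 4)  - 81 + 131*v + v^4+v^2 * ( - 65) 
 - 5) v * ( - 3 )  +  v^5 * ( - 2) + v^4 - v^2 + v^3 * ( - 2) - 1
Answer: 4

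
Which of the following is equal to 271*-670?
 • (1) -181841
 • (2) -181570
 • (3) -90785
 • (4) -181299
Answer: 2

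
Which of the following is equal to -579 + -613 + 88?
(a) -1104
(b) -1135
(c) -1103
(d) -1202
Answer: a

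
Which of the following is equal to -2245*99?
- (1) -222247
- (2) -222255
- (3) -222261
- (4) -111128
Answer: 2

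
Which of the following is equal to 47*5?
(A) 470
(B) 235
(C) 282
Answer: B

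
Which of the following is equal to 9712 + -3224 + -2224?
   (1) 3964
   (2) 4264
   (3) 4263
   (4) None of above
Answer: 2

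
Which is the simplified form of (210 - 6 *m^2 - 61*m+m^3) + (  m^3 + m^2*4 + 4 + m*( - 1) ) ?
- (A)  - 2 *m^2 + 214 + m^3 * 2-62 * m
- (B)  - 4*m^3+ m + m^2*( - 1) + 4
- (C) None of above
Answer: A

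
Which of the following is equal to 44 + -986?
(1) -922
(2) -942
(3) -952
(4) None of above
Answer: 2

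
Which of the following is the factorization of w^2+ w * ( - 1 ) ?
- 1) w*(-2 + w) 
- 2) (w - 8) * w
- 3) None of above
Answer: 3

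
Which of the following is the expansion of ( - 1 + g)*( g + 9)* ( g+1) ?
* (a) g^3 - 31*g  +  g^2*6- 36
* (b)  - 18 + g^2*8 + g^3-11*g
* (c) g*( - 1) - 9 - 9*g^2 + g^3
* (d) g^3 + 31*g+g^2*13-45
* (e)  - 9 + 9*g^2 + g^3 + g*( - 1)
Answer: e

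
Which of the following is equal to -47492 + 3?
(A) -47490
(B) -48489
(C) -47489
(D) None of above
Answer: C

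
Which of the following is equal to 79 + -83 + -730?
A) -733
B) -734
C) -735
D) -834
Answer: B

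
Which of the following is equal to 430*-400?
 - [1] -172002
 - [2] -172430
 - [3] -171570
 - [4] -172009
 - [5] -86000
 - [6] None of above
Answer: 6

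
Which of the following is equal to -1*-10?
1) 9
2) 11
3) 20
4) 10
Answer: 4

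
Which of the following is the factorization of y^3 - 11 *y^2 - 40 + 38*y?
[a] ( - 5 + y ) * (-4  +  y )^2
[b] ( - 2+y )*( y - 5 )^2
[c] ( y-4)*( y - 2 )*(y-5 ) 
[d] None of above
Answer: c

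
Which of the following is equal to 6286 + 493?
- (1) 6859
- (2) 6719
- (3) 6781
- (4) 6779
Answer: 4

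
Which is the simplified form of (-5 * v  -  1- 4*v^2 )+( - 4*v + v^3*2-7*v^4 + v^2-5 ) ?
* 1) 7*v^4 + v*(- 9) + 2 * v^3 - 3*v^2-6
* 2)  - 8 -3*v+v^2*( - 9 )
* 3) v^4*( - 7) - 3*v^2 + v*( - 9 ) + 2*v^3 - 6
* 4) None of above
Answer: 3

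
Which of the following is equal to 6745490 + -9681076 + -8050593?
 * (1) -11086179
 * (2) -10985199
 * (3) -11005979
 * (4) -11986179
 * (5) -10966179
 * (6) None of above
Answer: 6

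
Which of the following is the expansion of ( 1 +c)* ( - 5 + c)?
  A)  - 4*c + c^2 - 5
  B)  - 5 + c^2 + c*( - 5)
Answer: A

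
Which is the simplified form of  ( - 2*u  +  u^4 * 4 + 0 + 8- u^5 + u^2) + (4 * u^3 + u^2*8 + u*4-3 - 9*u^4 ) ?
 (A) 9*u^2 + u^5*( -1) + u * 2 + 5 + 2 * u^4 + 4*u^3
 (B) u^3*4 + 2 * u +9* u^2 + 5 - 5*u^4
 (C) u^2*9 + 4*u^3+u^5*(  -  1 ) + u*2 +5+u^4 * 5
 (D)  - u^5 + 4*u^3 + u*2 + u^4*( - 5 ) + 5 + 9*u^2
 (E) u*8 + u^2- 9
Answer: D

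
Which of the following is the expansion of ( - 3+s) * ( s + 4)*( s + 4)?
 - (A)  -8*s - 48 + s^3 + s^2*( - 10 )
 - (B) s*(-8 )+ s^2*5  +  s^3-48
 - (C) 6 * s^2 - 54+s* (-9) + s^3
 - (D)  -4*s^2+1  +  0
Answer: B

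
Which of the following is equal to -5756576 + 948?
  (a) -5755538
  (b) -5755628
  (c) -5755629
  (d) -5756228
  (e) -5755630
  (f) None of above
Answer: b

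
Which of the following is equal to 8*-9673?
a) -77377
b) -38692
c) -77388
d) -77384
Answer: d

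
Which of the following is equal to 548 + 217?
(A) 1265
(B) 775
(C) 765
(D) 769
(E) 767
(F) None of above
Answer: C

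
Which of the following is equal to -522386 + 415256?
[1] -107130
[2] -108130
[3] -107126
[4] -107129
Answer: 1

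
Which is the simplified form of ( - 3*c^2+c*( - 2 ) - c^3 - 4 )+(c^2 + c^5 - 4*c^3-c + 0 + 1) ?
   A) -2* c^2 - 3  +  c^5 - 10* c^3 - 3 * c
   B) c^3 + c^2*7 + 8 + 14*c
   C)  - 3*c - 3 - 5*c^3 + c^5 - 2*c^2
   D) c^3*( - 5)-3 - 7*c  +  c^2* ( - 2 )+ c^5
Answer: C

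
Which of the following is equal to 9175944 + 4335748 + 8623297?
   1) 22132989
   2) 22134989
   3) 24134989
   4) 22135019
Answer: 2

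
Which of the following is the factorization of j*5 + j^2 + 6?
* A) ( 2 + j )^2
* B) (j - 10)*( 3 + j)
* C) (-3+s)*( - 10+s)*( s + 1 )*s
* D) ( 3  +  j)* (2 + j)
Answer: D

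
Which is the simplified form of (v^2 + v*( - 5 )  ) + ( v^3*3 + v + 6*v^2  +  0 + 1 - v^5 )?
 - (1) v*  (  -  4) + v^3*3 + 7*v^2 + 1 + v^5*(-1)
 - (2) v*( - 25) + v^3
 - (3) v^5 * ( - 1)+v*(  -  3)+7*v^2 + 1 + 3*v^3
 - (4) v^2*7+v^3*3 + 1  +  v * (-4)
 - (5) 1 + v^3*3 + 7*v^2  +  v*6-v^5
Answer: 1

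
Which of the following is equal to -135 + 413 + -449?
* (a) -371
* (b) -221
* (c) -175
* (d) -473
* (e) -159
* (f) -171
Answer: f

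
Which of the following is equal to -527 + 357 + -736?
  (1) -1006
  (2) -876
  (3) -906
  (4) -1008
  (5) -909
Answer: 3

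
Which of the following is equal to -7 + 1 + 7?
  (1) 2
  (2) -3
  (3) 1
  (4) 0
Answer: 3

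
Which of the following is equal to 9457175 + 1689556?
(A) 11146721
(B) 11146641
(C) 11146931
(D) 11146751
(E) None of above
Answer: E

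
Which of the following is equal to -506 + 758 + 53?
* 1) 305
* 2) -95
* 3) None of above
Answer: 1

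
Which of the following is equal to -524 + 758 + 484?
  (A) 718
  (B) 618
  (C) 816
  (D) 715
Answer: A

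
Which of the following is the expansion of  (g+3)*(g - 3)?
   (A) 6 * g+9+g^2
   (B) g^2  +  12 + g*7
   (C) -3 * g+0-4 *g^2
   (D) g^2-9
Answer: D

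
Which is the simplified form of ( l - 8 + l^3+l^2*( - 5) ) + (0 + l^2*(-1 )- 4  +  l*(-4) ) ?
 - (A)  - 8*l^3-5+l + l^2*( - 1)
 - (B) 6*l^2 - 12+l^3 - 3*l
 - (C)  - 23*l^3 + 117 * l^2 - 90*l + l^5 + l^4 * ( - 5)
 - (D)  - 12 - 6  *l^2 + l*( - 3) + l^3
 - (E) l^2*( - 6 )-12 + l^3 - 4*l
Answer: D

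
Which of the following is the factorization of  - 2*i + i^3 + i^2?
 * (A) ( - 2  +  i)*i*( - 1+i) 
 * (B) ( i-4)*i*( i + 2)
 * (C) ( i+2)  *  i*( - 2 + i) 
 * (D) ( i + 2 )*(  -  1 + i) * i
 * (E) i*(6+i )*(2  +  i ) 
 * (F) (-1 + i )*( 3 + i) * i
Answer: D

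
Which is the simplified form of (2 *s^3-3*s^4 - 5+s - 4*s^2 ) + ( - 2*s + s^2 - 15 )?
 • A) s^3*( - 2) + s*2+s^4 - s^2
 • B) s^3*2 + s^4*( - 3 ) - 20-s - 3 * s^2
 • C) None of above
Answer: B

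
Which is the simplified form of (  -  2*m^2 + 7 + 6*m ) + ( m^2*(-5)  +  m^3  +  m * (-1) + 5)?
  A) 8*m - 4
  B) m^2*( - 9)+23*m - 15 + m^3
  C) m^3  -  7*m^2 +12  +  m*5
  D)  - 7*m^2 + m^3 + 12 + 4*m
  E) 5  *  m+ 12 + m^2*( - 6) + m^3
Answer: C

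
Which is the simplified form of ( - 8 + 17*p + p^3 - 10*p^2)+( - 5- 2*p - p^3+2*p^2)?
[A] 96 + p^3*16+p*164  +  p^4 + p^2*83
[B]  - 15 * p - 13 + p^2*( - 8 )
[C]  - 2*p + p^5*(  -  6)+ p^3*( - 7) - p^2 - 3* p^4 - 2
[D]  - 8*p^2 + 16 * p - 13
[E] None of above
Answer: E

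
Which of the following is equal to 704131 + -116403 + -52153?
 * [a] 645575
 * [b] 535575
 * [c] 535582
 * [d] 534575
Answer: b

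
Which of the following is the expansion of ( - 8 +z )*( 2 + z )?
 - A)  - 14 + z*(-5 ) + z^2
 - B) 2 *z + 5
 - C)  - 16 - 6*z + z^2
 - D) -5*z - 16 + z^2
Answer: C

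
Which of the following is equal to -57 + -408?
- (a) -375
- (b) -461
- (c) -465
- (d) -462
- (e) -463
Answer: c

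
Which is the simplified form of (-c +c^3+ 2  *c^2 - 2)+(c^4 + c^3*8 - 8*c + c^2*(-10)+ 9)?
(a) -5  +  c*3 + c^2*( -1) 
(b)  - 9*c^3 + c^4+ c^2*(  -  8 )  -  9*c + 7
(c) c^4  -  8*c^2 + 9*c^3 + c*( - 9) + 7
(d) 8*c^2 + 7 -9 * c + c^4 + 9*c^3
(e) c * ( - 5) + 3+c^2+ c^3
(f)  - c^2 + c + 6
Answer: c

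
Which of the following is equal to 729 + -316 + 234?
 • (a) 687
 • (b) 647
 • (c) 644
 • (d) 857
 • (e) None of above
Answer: b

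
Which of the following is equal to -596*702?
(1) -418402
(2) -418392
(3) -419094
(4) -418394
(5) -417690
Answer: 2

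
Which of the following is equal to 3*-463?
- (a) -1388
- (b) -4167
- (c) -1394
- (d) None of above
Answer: d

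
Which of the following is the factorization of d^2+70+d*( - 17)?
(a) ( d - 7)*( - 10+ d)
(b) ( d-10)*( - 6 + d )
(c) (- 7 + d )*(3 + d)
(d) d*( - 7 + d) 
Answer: a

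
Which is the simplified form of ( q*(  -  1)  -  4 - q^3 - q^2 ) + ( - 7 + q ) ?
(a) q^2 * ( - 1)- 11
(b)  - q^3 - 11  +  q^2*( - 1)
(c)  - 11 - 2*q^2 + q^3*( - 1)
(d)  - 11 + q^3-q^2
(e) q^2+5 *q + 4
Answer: b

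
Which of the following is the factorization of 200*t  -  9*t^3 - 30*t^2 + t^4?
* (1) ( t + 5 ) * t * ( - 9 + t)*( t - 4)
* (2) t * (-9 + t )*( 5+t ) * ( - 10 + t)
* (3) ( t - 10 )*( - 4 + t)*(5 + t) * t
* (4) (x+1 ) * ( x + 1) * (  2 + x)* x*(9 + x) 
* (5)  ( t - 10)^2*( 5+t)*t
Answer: 3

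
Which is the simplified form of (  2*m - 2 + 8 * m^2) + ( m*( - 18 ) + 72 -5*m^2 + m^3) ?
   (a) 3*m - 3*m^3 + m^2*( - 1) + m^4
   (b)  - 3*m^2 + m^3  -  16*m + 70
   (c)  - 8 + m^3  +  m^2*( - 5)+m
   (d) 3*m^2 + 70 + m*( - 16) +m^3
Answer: d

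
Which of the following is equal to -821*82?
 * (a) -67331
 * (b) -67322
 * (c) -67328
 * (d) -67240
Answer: b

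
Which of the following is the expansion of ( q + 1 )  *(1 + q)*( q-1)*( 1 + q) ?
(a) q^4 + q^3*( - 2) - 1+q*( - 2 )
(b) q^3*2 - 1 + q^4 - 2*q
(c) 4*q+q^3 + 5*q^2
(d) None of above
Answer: b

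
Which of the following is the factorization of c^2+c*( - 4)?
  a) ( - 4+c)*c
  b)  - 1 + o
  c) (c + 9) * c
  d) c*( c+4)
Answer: a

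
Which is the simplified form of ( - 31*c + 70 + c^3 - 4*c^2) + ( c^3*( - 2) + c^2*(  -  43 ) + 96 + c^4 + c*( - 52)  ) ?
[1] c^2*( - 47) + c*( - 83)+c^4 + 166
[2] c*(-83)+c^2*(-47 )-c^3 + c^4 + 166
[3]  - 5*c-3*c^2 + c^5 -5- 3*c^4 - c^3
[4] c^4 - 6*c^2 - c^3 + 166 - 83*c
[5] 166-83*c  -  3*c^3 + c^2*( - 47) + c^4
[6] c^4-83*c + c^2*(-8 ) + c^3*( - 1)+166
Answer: 2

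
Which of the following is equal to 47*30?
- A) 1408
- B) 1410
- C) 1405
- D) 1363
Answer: B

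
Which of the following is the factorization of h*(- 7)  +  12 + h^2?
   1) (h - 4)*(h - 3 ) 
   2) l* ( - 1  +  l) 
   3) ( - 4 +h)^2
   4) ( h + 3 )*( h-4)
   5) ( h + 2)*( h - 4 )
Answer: 1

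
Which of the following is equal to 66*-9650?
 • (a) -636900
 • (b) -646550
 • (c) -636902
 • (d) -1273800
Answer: a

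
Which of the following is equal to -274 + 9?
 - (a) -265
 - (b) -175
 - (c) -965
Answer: a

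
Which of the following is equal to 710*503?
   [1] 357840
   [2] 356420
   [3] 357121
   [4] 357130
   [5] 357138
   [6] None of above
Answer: 4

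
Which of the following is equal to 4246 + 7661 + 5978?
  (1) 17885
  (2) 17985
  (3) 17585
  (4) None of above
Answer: 1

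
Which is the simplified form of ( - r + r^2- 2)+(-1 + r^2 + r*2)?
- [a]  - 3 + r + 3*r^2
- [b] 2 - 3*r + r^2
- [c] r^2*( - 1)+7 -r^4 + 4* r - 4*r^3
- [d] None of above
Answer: d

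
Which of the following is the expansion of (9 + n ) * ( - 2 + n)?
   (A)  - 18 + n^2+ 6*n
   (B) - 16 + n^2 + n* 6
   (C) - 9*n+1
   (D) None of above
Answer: D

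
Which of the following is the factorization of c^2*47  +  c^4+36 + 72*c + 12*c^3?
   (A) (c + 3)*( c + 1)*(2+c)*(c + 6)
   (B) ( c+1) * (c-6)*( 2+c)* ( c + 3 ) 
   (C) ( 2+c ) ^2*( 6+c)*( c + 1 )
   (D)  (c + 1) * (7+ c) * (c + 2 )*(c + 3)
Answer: A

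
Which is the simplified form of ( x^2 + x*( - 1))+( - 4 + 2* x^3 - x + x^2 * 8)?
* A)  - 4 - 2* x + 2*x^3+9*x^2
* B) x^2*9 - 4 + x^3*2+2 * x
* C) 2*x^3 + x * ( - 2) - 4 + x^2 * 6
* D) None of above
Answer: A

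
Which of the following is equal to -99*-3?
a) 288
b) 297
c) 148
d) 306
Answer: b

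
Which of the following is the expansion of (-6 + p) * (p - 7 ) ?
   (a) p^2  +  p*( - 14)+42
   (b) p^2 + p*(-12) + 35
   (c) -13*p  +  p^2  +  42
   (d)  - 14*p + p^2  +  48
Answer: c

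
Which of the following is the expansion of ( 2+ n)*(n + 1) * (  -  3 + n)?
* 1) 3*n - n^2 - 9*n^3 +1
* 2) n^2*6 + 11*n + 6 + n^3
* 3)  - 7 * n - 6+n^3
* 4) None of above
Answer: 3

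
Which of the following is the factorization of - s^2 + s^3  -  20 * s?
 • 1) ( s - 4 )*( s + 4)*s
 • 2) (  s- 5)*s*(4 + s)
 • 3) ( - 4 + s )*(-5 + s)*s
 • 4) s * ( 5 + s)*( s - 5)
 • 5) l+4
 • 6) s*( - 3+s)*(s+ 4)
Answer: 2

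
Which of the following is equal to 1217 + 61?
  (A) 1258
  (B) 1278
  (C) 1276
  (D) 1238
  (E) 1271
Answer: B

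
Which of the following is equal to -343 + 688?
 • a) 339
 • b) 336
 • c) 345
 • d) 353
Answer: c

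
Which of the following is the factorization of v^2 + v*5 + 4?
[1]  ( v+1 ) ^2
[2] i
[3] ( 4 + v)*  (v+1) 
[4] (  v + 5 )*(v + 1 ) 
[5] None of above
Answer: 3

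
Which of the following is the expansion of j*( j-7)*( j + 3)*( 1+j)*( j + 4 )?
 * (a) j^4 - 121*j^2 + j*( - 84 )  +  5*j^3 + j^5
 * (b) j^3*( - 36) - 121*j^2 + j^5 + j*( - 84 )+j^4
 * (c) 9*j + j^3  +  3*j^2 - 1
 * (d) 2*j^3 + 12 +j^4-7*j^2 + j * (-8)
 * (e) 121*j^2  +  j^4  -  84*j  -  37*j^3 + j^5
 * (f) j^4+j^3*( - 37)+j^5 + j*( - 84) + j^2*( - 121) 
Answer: f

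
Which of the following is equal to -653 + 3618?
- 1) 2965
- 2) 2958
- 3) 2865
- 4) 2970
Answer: 1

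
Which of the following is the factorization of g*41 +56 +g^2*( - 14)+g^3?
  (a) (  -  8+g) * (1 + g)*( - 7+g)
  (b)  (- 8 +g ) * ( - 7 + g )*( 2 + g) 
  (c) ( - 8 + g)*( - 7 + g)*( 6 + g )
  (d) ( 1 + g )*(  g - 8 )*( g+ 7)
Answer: a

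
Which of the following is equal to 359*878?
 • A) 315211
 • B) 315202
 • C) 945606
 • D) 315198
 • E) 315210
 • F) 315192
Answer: B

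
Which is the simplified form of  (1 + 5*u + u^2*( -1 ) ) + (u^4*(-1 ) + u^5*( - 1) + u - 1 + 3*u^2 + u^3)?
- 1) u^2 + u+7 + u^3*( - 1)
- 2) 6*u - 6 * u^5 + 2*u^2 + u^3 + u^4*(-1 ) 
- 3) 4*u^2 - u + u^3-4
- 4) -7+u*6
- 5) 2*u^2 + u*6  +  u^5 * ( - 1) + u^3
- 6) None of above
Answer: 6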